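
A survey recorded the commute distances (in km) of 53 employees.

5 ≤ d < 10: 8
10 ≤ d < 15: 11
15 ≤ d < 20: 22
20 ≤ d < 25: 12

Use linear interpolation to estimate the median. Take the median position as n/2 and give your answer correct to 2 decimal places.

Cumulative frequencies: 8, 19, 41, 53
n = 53; position = n/2 = 26.5.
This falls in the class 15 ≤ d < 20: L = 15, F = 19, f = 22, h = 5.
Median ≈ 15 + ((26.5 − 19) / 22) × 5 = 16.7045

16.70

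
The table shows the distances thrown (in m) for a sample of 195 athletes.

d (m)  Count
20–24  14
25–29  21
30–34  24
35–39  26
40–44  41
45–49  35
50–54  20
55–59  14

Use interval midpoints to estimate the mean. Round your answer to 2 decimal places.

40.05

Midpoints: 22, 27, 32, 37, 42, 47, 52, 57
Σfm = 14×22 + 21×27 + 24×32 + 26×37 + 41×42 + 35×47 + 20×52 + 14×57 = 7810
n = Σf = 195
Mean = 7810 / 195 = 40.0513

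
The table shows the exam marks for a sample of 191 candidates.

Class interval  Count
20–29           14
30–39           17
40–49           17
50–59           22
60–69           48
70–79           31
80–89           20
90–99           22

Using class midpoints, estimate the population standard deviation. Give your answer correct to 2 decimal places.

Midpoints: 24.5, 34.5, 44.5, 54.5, 64.5, 74.5, 84.5, 94.5
n = 191, Σfm = 12059.5, mean = 63.1387
Σfm² = 838667.75
Σf(m − x̄)² = Σfm² − (Σfm)²/n = 838667.75 − 12059.5²/191 = 77246.0733
Population variance = 77246.0733 / 191 = 404.4297
Standard deviation = √404.4297 = 20.1104

20.11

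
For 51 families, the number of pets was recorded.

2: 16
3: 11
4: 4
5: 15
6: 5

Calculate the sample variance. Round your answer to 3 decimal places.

2.073

Values: 2, 3, 4, 5, 6
n = 51, Σfx = 186, mean = 3.6471
Σfx² = 782
Σf(x − x̄)² = Σfx² − (Σfx)²/n = 782 − 186²/51 = 103.6471
Sample variance = 103.6471 / 50 = 2.0729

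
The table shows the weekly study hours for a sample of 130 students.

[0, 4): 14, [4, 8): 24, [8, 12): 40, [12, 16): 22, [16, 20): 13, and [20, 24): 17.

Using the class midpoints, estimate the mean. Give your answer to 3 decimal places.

Midpoints: 2, 6, 10, 14, 18, 22
Σfm = 14×2 + 24×6 + 40×10 + 22×14 + 13×18 + 17×22 = 1488
n = Σf = 130
Mean = 1488 / 130 = 11.4462

11.446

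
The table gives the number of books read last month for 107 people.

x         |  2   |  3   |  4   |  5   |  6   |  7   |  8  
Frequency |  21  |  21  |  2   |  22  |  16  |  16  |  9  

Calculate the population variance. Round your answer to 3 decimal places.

Values: 2, 3, 4, 5, 6, 7, 8
n = 107, Σfx = 503, mean = 4.7009
Σfx² = 2791
Σf(x − x̄)² = Σfx² − (Σfx)²/n = 2791 − 503²/107 = 426.4299
Population variance = 426.4299 / 107 = 3.9853

3.985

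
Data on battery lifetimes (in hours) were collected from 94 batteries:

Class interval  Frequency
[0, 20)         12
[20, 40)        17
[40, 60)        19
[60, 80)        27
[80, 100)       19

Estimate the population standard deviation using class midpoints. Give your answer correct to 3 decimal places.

Midpoints: 10, 30, 50, 70, 90
n = 94, Σfm = 5180, mean = 55.1064
Σfm² = 350200
Σf(m − x̄)² = Σfm² − (Σfm)²/n = 350200 − 5180²/94 = 64748.9362
Population variance = 64748.9362 / 94 = 688.8185
Standard deviation = √688.8185 = 26.2454

26.245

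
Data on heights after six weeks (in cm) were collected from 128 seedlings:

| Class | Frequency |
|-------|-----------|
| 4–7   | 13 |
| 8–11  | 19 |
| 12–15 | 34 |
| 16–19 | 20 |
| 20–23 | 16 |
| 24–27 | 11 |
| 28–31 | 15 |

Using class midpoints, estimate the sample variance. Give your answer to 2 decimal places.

52.39

Midpoints: 5.5, 9.5, 13.5, 17.5, 21.5, 25.5, 29.5
n = 128, Σfm = 2128, mean = 16.6250
Σfm² = 42032
Σf(m − x̄)² = Σfm² − (Σfm)²/n = 42032 − 2128²/128 = 6654.0000
Sample variance = 6654.0000 / 127 = 52.3937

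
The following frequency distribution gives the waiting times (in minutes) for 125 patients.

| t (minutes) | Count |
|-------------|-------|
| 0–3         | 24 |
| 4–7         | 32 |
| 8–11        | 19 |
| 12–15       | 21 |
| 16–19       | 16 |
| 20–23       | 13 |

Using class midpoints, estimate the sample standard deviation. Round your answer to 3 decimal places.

Midpoints: 1.5, 5.5, 9.5, 13.5, 17.5, 21.5
n = 125, Σfm = 1235.5, mean = 9.8840
Σfm² = 17473.25
Σf(m − x̄)² = Σfm² − (Σfm)²/n = 17473.25 − 1235.5²/125 = 5261.5680
Sample variance = 5261.5680 / 124 = 42.4320
Standard deviation = √42.4320 = 6.5140

6.514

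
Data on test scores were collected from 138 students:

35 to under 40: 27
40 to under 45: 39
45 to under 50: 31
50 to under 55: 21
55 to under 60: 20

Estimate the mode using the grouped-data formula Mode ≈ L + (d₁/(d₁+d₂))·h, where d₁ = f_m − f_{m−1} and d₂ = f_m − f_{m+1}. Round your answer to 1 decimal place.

43.0

Modal class: 40 to under 45 (highest frequency 39).
d₁ = 39 − 27 = 12, d₂ = 39 − 31 = 8
Mode ≈ 40 + (12/(12+8)) × 5 = 40 + 3.0000 = 43.0000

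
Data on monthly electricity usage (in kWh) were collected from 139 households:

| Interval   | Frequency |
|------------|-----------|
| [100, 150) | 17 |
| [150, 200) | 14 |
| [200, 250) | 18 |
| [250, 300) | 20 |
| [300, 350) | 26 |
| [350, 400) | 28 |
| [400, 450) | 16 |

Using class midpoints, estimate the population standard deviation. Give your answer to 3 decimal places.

Midpoints: 125, 175, 225, 275, 325, 375, 425
n = 139, Σfm = 39875, mean = 286.8705
Σfm² = 12691875
Σf(m − x̄)² = Σfm² − (Σfm)²/n = 12691875 − 39875²/139 = 1252913.6691
Population variance = 1252913.6691 / 139 = 9013.7674
Standard deviation = √9013.7674 = 94.9409

94.941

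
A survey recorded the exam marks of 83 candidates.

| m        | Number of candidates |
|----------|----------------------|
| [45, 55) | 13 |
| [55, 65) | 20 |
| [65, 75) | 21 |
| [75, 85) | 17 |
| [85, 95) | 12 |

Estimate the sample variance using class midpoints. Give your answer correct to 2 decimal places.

Midpoints: 50, 60, 70, 80, 90
n = 83, Σfm = 5760, mean = 69.3976
Σfm² = 413400
Σf(m − x̄)² = Σfm² − (Σfm)²/n = 413400 − 5760²/83 = 13669.8795
Sample variance = 13669.8795 / 82 = 166.7058

166.71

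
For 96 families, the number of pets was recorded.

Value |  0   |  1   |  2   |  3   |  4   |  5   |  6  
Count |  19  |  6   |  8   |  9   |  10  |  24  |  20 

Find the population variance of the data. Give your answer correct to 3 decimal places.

4.911

Values: 0, 1, 2, 3, 4, 5, 6
n = 96, Σfx = 329, mean = 3.4271
Σfx² = 1599
Σf(x − x̄)² = Σfx² − (Σfx)²/n = 1599 − 329²/96 = 471.4896
Population variance = 471.4896 / 96 = 4.9113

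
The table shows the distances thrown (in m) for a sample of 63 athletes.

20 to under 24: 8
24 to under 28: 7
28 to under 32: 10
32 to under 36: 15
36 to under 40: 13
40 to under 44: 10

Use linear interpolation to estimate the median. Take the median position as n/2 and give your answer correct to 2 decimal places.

Cumulative frequencies: 8, 15, 25, 40, 53, 63
n = 63; position = n/2 = 31.5.
This falls in the class 32 to under 36: L = 32, F = 25, f = 15, h = 4.
Median ≈ 32 + ((31.5 − 25) / 15) × 4 = 33.7333

33.73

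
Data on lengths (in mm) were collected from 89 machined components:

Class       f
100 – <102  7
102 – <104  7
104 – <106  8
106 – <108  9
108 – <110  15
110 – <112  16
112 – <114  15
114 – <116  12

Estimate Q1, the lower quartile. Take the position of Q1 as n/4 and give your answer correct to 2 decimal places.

106.06

Cumulative frequencies: 7, 14, 22, 31, 46, 62, 77, 89
n = 89; position = n/4 = 22.25.
This falls in the class 106 – <108: L = 106, F = 22, f = 9, h = 2.
Lower quartile ≈ 106 + ((22.25 − 22) / 9) × 2 = 106.0556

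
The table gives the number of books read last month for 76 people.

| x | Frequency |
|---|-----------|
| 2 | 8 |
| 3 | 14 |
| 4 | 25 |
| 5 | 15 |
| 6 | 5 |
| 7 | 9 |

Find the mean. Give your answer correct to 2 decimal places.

Values: 2, 3, 4, 5, 6, 7
Σfx = 8×2 + 14×3 + 25×4 + 15×5 + 5×6 + 9×7 = 326
n = Σf = 76
Mean = 326 / 76 = 4.2895

4.29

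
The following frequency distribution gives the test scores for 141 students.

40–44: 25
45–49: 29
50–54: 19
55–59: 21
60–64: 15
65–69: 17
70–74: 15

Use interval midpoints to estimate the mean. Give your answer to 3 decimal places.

Midpoints: 42, 47, 52, 57, 62, 67, 72
Σfm = 25×42 + 29×47 + 19×52 + 21×57 + 15×62 + 17×67 + 15×72 = 7747
n = Σf = 141
Mean = 7747 / 141 = 54.9433

54.943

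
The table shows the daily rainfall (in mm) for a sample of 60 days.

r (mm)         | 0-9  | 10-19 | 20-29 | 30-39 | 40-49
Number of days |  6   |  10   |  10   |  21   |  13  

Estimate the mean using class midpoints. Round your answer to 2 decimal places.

Midpoints: 4.5, 14.5, 24.5, 34.5, 44.5
Σfm = 6×4.5 + 10×14.5 + 10×24.5 + 21×34.5 + 13×44.5 = 1720
n = Σf = 60
Mean = 1720 / 60 = 28.6667

28.67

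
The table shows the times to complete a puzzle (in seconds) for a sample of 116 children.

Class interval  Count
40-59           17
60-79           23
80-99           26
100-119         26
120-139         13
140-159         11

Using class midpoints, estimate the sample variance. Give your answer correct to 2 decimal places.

908.67

Midpoints: 49.5, 69.5, 89.5, 109.5, 129.5, 149.5
n = 116, Σfm = 10942, mean = 94.3276
Σfm² = 1136629
Σf(m − x̄)² = Σfm² − (Σfm)²/n = 1136629 − 10942²/116 = 104496.5517
Sample variance = 104496.5517 / 115 = 908.6657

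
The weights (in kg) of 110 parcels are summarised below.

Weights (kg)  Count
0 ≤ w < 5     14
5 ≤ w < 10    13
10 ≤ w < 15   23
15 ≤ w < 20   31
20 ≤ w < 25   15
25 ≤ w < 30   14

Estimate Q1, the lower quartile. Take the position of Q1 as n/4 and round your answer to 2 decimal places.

Cumulative frequencies: 14, 27, 50, 81, 96, 110
n = 110; position = n/4 = 27.5.
This falls in the class 10 ≤ w < 15: L = 10, F = 27, f = 23, h = 5.
Lower quartile ≈ 10 + ((27.5 − 27) / 23) × 5 = 10.1087

10.11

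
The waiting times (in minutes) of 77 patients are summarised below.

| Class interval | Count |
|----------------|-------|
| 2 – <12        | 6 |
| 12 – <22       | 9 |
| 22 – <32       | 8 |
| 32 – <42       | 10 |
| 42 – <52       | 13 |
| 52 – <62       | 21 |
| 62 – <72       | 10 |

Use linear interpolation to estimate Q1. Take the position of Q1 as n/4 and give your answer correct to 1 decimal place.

27.3

Cumulative frequencies: 6, 15, 23, 33, 46, 67, 77
n = 77; position = n/4 = 19.25.
This falls in the class 22 – <32: L = 22, F = 15, f = 8, h = 10.
Lower quartile ≈ 22 + ((19.25 − 15) / 8) × 10 = 27.3125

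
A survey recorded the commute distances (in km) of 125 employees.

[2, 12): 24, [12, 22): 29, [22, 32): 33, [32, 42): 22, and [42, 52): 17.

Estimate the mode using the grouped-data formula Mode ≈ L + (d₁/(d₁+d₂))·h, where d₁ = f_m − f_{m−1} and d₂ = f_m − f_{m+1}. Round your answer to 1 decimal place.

Modal class: [22, 32) (highest frequency 33).
d₁ = 33 − 29 = 4, d₂ = 33 − 22 = 11
Mode ≈ 22 + (4/(4+11)) × 10 = 22 + 2.6667 = 24.6667

24.7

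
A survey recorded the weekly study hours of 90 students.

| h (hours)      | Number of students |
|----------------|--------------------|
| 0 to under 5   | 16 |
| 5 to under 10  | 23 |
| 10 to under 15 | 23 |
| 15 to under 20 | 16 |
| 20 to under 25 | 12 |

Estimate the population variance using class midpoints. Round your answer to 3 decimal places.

41.250

Midpoints: 2.5, 7.5, 12.5, 17.5, 22.5
n = 90, Σfm = 1050, mean = 11.6667
Σfm² = 15962.5
Σf(m − x̄)² = Σfm² − (Σfm)²/n = 15962.5 − 1050²/90 = 3712.5000
Population variance = 3712.5000 / 90 = 41.2500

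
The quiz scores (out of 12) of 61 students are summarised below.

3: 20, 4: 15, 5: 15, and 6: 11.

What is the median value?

4

Cumulative frequencies: 20, 35, 50, 61
n = 61, so the median is the value in position (n+1)/2 = 31.
Position 31 falls at value 4.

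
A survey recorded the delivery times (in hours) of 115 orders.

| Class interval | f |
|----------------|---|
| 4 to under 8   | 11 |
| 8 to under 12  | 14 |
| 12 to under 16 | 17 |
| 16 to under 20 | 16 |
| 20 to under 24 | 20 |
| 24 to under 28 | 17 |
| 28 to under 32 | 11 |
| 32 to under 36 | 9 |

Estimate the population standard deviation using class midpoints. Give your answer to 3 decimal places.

Midpoints: 6, 10, 14, 18, 22, 26, 30, 34
n = 115, Σfm = 2250, mean = 19.5652
Σfm² = 51788
Σf(m − x̄)² = Σfm² − (Σfm)²/n = 51788 − 2250²/115 = 7766.2609
Population variance = 7766.2609 / 115 = 67.5327
Standard deviation = √67.5327 = 8.2178

8.218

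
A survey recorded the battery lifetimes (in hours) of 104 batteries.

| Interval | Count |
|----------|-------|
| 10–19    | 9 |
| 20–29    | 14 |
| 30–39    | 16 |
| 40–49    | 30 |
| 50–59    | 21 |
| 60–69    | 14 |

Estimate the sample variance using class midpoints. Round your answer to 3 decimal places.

218.783

Midpoints: 14.5, 24.5, 34.5, 44.5, 54.5, 64.5
n = 104, Σfm = 4408, mean = 42.3846
Σfm² = 209366
Σf(m − x̄)² = Σfm² − (Σfm)²/n = 209366 − 4408²/104 = 22534.6154
Sample variance = 22534.6154 / 103 = 218.7827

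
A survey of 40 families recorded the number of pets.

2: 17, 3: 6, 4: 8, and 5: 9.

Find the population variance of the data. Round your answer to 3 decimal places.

Values: 2, 3, 4, 5
n = 40, Σfx = 129, mean = 3.2250
Σfx² = 475
Σf(x − x̄)² = Σfx² − (Σfx)²/n = 475 − 129²/40 = 58.9750
Population variance = 58.9750 / 40 = 1.4744

1.474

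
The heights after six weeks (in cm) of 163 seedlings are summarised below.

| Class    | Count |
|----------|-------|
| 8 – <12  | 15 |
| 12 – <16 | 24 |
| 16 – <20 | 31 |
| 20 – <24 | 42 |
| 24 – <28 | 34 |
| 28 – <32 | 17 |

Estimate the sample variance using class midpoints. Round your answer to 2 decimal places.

34.05

Midpoints: 10, 14, 18, 22, 26, 30
n = 163, Σfm = 3362, mean = 20.6258
Σfm² = 74860
Σf(m − x̄)² = Σfm² − (Σfm)²/n = 74860 − 3362²/163 = 5516.1718
Sample variance = 5516.1718 / 162 = 34.0504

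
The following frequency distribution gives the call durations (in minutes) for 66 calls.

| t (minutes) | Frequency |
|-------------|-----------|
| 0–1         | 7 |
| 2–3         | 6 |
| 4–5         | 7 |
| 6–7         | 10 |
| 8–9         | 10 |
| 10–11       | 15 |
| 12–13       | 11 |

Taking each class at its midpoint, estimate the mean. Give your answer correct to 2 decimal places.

7.50

Midpoints: 0.5, 2.5, 4.5, 6.5, 8.5, 10.5, 12.5
Σfm = 7×0.5 + 6×2.5 + 7×4.5 + 10×6.5 + 10×8.5 + 15×10.5 + 11×12.5 = 495
n = Σf = 66
Mean = 495 / 66 = 7.5000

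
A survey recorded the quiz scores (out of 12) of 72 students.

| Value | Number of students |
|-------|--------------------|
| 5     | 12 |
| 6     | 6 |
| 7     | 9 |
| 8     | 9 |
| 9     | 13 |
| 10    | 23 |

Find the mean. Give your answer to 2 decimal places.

Values: 5, 6, 7, 8, 9, 10
Σfx = 12×5 + 6×6 + 9×7 + 9×8 + 13×9 + 23×10 = 578
n = Σf = 72
Mean = 578 / 72 = 8.0278

8.03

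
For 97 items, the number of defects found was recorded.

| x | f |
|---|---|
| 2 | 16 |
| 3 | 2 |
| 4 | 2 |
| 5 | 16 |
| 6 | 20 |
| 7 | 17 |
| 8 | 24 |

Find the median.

6

Cumulative frequencies: 16, 18, 20, 36, 56, 73, 97
n = 97, so the median is the value in position (n+1)/2 = 49.
Position 49 falls at value 6.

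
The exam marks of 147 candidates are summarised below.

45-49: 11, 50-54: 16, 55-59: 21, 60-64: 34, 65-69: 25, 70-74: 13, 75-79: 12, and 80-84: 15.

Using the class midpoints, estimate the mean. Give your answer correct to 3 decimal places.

Midpoints: 47, 52, 57, 62, 67, 72, 77, 82
Σfm = 11×47 + 16×52 + 21×57 + 34×62 + 25×67 + 13×72 + 12×77 + 15×82 = 9419
n = Σf = 147
Mean = 9419 / 147 = 64.0748

64.075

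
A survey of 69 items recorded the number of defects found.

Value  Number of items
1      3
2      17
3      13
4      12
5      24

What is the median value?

4

Cumulative frequencies: 3, 20, 33, 45, 69
n = 69, so the median is the value in position (n+1)/2 = 35.
Position 35 falls at value 4.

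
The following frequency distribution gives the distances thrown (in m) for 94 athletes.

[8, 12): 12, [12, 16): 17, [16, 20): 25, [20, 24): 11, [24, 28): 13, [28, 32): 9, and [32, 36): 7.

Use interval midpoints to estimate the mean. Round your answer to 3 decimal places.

20.170

Midpoints: 10, 14, 18, 22, 26, 30, 34
Σfm = 12×10 + 17×14 + 25×18 + 11×22 + 13×26 + 9×30 + 7×34 = 1896
n = Σf = 94
Mean = 1896 / 94 = 20.1702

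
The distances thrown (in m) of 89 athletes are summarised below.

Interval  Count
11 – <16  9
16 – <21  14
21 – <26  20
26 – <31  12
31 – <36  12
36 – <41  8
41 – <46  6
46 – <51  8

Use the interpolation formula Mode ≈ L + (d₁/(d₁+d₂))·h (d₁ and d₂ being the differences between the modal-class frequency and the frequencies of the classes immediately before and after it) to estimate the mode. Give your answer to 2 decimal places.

Modal class: 21 – <26 (highest frequency 20).
d₁ = 20 − 14 = 6, d₂ = 20 − 12 = 8
Mode ≈ 21 + (6/(6+8)) × 5 = 21 + 2.1429 = 23.1429

23.14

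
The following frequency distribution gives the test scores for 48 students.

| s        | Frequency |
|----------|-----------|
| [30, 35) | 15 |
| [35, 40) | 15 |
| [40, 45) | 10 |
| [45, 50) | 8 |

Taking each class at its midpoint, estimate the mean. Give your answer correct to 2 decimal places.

38.65

Midpoints: 32.5, 37.5, 42.5, 47.5
Σfm = 15×32.5 + 15×37.5 + 10×42.5 + 8×47.5 = 1855
n = Σf = 48
Mean = 1855 / 48 = 38.6458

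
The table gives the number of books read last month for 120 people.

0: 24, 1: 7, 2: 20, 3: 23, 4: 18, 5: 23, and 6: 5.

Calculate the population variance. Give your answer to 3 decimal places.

Values: 0, 1, 2, 3, 4, 5, 6
n = 120, Σfx = 333, mean = 2.7750
Σfx² = 1337
Σf(x − x̄)² = Σfx² − (Σfx)²/n = 1337 − 333²/120 = 412.9250
Population variance = 412.9250 / 120 = 3.4410

3.441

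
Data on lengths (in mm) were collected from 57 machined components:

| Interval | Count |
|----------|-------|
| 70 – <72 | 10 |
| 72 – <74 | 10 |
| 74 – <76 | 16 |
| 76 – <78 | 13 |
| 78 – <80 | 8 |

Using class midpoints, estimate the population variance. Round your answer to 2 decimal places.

6.67

Midpoints: 71, 73, 75, 77, 79
n = 57, Σfm = 4273, mean = 74.9649
Σfm² = 320705
Σf(m − x̄)² = Σfm² − (Σfm)²/n = 320705 − 4273²/57 = 379.9298
Population variance = 379.9298 / 57 = 6.6654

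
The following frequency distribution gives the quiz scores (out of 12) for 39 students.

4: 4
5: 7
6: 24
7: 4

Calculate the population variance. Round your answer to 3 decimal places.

0.613

Values: 4, 5, 6, 7
n = 39, Σfx = 223, mean = 5.7179
Σfx² = 1299
Σf(x − x̄)² = Σfx² − (Σfx)²/n = 1299 − 223²/39 = 23.8974
Population variance = 23.8974 / 39 = 0.6128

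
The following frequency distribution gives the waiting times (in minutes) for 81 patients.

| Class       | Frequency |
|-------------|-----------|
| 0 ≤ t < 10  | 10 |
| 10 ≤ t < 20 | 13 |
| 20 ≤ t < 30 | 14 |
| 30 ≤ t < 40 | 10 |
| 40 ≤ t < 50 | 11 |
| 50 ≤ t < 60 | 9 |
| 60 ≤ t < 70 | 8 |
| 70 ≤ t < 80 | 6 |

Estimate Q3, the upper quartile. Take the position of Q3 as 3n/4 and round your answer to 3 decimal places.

Cumulative frequencies: 10, 23, 37, 47, 58, 67, 75, 81
n = 81; position = 3n/4 = 60.75.
This falls in the class 50 ≤ t < 60: L = 50, F = 58, f = 9, h = 10.
Upper quartile ≈ 50 + ((60.75 − 58) / 9) × 10 = 53.0556

53.056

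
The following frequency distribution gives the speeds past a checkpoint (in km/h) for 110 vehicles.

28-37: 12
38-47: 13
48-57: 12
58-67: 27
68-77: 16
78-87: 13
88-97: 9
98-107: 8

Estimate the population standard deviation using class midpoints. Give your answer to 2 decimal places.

Midpoints: 32.5, 42.5, 52.5, 62.5, 72.5, 82.5, 92.5, 102.5
n = 110, Σfm = 7145, mean = 64.9545
Σfm² = 508337.5
Σf(m − x̄)² = Σfm² − (Σfm)²/n = 508337.5 − 7145²/110 = 44237.2727
Population variance = 44237.2727 / 110 = 402.1570
Standard deviation = √402.1570 = 20.0539

20.05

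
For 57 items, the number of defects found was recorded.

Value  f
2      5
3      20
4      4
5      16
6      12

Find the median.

Cumulative frequencies: 5, 25, 29, 45, 57
n = 57, so the median is the value in position (n+1)/2 = 29.
Position 29 falls at value 4.

4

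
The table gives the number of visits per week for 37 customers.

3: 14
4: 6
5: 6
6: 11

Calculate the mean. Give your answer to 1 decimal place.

4.4

Values: 3, 4, 5, 6
Σfx = 14×3 + 6×4 + 6×5 + 11×6 = 162
n = Σf = 37
Mean = 162 / 37 = 4.3784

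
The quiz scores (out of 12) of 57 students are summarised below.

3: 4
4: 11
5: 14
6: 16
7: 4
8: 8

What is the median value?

5

Cumulative frequencies: 4, 15, 29, 45, 49, 57
n = 57, so the median is the value in position (n+1)/2 = 29.
Position 29 falls at value 5.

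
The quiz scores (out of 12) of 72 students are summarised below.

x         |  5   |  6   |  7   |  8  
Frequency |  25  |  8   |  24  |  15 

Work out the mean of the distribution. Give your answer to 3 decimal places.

6.403

Values: 5, 6, 7, 8
Σfx = 25×5 + 8×6 + 24×7 + 15×8 = 461
n = Σf = 72
Mean = 461 / 72 = 6.4028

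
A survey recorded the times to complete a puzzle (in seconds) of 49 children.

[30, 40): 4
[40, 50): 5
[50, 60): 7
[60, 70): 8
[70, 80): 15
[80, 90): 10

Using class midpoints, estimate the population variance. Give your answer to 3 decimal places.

239.317

Midpoints: 35, 45, 55, 65, 75, 85
n = 49, Σfm = 3245, mean = 66.2245
Σfm² = 226625
Σf(m − x̄)² = Σfm² − (Σfm)²/n = 226625 − 3245²/49 = 11726.5306
Population variance = 11726.5306 / 49 = 239.3170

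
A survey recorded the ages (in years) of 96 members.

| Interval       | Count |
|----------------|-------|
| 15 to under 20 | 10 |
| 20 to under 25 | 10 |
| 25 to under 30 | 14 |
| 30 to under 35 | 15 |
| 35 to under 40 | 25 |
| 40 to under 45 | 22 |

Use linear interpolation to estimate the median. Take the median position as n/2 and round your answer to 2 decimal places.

Cumulative frequencies: 10, 20, 34, 49, 74, 96
n = 96; position = n/2 = 48.
This falls in the class 30 to under 35: L = 30, F = 34, f = 15, h = 5.
Median ≈ 30 + ((48 − 34) / 15) × 5 = 34.6667

34.67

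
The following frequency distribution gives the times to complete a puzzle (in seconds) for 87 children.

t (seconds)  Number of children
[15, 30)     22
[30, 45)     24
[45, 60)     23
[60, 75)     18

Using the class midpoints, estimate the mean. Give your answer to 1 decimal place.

43.9

Midpoints: 22.5, 37.5, 52.5, 67.5
Σfm = 22×22.5 + 24×37.5 + 23×52.5 + 18×67.5 = 3817.5
n = Σf = 87
Mean = 3817.5 / 87 = 43.8793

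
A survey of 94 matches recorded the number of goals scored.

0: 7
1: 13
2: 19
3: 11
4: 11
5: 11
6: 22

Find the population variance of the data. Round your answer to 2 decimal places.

3.99

Values: 0, 1, 2, 3, 4, 5, 6
n = 94, Σfx = 315, mean = 3.3511
Σfx² = 1431
Σf(x − x̄)² = Σfx² − (Σfx)²/n = 1431 − 315²/94 = 375.4149
Population variance = 375.4149 / 94 = 3.9938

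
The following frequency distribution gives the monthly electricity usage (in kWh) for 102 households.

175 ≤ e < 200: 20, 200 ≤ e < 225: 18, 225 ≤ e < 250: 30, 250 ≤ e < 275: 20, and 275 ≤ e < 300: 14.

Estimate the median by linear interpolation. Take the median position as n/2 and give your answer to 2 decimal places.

235.83

Cumulative frequencies: 20, 38, 68, 88, 102
n = 102; position = n/2 = 51.
This falls in the class 225 ≤ e < 250: L = 225, F = 38, f = 30, h = 25.
Median ≈ 225 + ((51 − 38) / 30) × 25 = 235.8333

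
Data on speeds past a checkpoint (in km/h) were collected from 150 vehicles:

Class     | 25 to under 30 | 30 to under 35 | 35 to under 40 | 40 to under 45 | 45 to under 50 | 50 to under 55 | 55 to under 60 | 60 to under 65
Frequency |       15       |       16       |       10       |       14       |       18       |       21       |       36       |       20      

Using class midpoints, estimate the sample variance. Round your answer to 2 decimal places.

Midpoints: 27.5, 32.5, 37.5, 42.5, 47.5, 52.5, 57.5, 62.5
n = 150, Σfm = 7180, mean = 47.8667
Σfm² = 363237.5
Σf(m − x̄)² = Σfm² − (Σfm)²/n = 363237.5 − 7180²/150 = 19554.8333
Sample variance = 19554.8333 / 149 = 131.2405

131.24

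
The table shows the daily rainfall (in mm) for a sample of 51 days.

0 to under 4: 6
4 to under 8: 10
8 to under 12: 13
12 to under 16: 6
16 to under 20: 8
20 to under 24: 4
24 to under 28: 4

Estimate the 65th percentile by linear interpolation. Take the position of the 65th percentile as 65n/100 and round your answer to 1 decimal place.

14.8

Cumulative frequencies: 6, 16, 29, 35, 43, 47, 51
n = 51; position = 65n/100 = 33.15.
This falls in the class 12 to under 16: L = 12, F = 29, f = 6, h = 4.
65th percentile ≈ 12 + ((33.15 − 29) / 6) × 4 = 14.7667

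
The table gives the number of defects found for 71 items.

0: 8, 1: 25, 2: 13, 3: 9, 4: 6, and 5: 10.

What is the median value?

Cumulative frequencies: 8, 33, 46, 55, 61, 71
n = 71, so the median is the value in position (n+1)/2 = 36.
Position 36 falls at value 2.

2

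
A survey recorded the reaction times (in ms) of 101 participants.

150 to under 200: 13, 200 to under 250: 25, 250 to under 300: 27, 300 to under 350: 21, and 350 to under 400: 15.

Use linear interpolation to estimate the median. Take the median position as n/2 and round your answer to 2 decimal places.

273.15

Cumulative frequencies: 13, 38, 65, 86, 101
n = 101; position = n/2 = 50.5.
This falls in the class 250 to under 300: L = 250, F = 38, f = 27, h = 50.
Median ≈ 250 + ((50.5 − 38) / 27) × 50 = 273.1481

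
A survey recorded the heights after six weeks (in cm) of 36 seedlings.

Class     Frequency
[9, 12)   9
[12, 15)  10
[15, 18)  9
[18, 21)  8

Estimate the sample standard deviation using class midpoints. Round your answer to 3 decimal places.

Midpoints: 10.5, 13.5, 16.5, 19.5
n = 36, Σfm = 534, mean = 14.8333
Σfm² = 8307
Σf(m − x̄)² = Σfm² − (Σfm)²/n = 8307 − 534²/36 = 386.0000
Sample variance = 386.0000 / 35 = 11.0286
Standard deviation = √11.0286 = 3.3209

3.321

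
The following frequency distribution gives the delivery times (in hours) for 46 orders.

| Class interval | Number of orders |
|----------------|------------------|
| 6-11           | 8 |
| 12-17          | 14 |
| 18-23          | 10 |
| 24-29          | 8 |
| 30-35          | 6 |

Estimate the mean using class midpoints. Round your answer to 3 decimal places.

Midpoints: 8.5, 14.5, 20.5, 26.5, 32.5
Σfm = 8×8.5 + 14×14.5 + 10×20.5 + 8×26.5 + 6×32.5 = 883
n = Σf = 46
Mean = 883 / 46 = 19.1957

19.196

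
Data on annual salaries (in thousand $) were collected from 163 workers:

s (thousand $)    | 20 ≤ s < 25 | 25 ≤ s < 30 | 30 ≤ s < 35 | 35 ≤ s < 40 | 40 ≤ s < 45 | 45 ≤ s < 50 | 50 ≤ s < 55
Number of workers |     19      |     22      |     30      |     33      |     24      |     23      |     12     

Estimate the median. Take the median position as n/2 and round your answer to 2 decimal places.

Cumulative frequencies: 19, 41, 71, 104, 128, 151, 163
n = 163; position = n/2 = 81.5.
This falls in the class 35 ≤ s < 40: L = 35, F = 71, f = 33, h = 5.
Median ≈ 35 + ((81.5 − 71) / 33) × 5 = 36.5909

36.59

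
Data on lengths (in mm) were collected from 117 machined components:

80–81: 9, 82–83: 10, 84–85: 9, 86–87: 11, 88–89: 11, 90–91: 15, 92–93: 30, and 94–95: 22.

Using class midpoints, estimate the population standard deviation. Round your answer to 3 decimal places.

4.514

Midpoints: 80.5, 82.5, 84.5, 86.5, 88.5, 90.5, 92.5, 94.5
n = 117, Σfm = 10446.5, mean = 89.2863
Σfm² = 935113.25
Σf(m − x̄)² = Σfm² − (Σfm)²/n = 935113.25 − 10446.5²/117 = 2383.6581
Population variance = 2383.6581 / 117 = 20.3731
Standard deviation = √20.3731 = 4.5137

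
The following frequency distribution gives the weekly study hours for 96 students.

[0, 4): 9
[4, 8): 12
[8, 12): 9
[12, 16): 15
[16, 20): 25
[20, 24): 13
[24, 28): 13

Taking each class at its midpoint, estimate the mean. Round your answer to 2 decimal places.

15.25

Midpoints: 2, 6, 10, 14, 18, 22, 26
Σfm = 9×2 + 12×6 + 9×10 + 15×14 + 25×18 + 13×22 + 13×26 = 1464
n = Σf = 96
Mean = 1464 / 96 = 15.2500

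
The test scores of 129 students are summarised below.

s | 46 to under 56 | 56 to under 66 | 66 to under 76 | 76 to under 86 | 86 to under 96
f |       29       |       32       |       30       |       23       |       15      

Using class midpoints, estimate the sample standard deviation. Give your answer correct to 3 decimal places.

Midpoints: 51, 61, 71, 81, 91
n = 129, Σfm = 8789, mean = 68.1318
Σfm² = 620849
Σf(m − x̄)² = Σfm² − (Σfm)²/n = 620849 − 8789²/129 = 22038.7597
Sample variance = 22038.7597 / 128 = 172.1778
Standard deviation = √172.1778 = 13.1217

13.122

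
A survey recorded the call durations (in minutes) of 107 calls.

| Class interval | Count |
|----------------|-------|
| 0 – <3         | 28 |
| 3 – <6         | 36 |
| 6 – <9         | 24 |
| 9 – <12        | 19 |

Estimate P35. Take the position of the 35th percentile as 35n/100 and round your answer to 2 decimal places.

3.79

Cumulative frequencies: 28, 64, 88, 107
n = 107; position = 35n/100 = 37.45.
This falls in the class 3 – <6: L = 3, F = 28, f = 36, h = 3.
35th percentile ≈ 3 + ((37.45 − 28) / 36) × 3 = 3.7875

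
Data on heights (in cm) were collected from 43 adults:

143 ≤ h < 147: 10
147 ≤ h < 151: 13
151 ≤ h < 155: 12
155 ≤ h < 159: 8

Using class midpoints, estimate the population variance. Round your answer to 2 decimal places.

Midpoints: 145, 149, 153, 157
n = 43, Σfm = 6479, mean = 150.6744
Σfm² = 976963
Σf(m − x̄)² = Σfm² − (Σfm)²/n = 976963 − 6479²/43 = 743.4419
Population variance = 743.4419 / 43 = 17.2893

17.29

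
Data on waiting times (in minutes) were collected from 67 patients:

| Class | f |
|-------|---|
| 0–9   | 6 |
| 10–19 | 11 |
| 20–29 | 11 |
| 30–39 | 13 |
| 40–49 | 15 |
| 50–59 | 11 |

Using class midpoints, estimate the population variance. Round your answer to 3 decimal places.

Midpoints: 4.5, 14.5, 24.5, 34.5, 44.5, 54.5
n = 67, Σfm = 2171.5, mean = 32.4104
Σfm² = 86886.75
Σf(m − x̄)² = Σfm² − (Σfm)²/n = 86886.75 − 2171.5²/67 = 16507.4627
Population variance = 16507.4627 / 67 = 246.3800

246.380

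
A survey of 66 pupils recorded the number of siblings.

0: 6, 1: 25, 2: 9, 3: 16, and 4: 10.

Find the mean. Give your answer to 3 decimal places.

1.985

Values: 0, 1, 2, 3, 4
Σfx = 6×0 + 25×1 + 9×2 + 16×3 + 10×4 = 131
n = Σf = 66
Mean = 131 / 66 = 1.9848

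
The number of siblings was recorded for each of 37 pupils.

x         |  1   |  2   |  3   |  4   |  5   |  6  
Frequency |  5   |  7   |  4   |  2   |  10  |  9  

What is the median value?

5

Cumulative frequencies: 5, 12, 16, 18, 28, 37
n = 37, so the median is the value in position (n+1)/2 = 19.
Position 19 falls at value 5.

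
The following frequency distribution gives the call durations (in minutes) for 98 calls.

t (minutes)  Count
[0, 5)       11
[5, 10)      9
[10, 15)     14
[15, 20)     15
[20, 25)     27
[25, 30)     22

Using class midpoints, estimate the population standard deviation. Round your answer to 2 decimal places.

Midpoints: 2.5, 7.5, 12.5, 17.5, 22.5, 27.5
n = 98, Σfm = 1745, mean = 17.8061
Σfm² = 37662.5
Σf(m − x̄)² = Σfm² − (Σfm)²/n = 37662.5 − 1745²/98 = 6590.8163
Population variance = 6590.8163 / 98 = 67.2532
Standard deviation = √67.2532 = 8.2008

8.20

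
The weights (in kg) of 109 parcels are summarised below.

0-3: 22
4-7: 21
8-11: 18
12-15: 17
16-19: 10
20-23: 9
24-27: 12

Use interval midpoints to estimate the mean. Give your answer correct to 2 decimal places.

Midpoints: 1.5, 5.5, 9.5, 13.5, 17.5, 21.5, 25.5
Σfm = 22×1.5 + 21×5.5 + 18×9.5 + 17×13.5 + 10×17.5 + 9×21.5 + 12×25.5 = 1223.5
n = Σf = 109
Mean = 1223.5 / 109 = 11.2248

11.22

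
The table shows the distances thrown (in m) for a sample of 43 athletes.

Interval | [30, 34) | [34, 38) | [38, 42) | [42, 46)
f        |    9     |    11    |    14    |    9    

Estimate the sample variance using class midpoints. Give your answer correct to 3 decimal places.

17.790

Midpoints: 32, 36, 40, 44
n = 43, Σfm = 1640, mean = 38.1395
Σfm² = 63296
Σf(m − x̄)² = Σfm² − (Σfm)²/n = 63296 − 1640²/43 = 747.1628
Sample variance = 747.1628 / 42 = 17.7896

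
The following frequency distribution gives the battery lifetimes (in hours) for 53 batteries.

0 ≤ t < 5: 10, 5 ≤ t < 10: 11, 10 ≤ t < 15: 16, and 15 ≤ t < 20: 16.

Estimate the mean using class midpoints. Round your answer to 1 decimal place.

11.1

Midpoints: 2.5, 7.5, 12.5, 17.5
Σfm = 10×2.5 + 11×7.5 + 16×12.5 + 16×17.5 = 587.5
n = Σf = 53
Mean = 587.5 / 53 = 11.0849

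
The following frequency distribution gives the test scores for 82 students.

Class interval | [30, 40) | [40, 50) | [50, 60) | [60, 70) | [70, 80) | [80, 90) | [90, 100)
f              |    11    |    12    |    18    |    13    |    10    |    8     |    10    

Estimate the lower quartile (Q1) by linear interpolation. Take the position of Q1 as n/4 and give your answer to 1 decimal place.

Cumulative frequencies: 11, 23, 41, 54, 64, 72, 82
n = 82; position = n/4 = 20.5.
This falls in the class [40, 50): L = 40, F = 11, f = 12, h = 10.
Lower quartile ≈ 40 + ((20.5 − 11) / 12) × 10 = 47.9167

47.9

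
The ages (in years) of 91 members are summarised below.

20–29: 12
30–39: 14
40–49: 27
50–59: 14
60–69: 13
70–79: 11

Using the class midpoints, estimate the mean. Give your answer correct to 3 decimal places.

48.346

Midpoints: 24.5, 34.5, 44.5, 54.5, 64.5, 74.5
Σfm = 12×24.5 + 14×34.5 + 27×44.5 + 14×54.5 + 13×64.5 + 11×74.5 = 4399.5
n = Σf = 91
Mean = 4399.5 / 91 = 48.3462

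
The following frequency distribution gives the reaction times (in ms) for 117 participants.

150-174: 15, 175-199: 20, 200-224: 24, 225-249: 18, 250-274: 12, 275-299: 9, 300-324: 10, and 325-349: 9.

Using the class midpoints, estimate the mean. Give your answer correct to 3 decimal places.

234.222

Midpoints: 162, 187, 212, 237, 262, 287, 312, 337
Σfm = 15×162 + 20×187 + 24×212 + 18×237 + 12×262 + 9×287 + 10×312 + 9×337 = 27404
n = Σf = 117
Mean = 27404 / 117 = 234.2222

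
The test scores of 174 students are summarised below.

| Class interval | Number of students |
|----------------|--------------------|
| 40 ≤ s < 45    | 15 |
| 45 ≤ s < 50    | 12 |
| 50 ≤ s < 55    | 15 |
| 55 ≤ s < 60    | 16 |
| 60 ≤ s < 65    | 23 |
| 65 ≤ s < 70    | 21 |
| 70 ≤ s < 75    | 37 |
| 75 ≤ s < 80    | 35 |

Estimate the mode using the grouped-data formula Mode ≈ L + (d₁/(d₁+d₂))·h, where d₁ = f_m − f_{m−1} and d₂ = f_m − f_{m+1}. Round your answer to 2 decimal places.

74.44

Modal class: 70 ≤ s < 75 (highest frequency 37).
d₁ = 37 − 21 = 16, d₂ = 37 − 35 = 2
Mode ≈ 70 + (16/(16+2)) × 5 = 70 + 4.4444 = 74.4444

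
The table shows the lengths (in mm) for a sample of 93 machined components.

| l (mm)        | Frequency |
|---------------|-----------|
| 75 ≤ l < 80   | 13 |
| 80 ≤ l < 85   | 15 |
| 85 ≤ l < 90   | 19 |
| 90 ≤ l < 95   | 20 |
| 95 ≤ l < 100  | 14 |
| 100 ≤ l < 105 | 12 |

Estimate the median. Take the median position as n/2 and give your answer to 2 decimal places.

Cumulative frequencies: 13, 28, 47, 67, 81, 93
n = 93; position = n/2 = 46.5.
This falls in the class 85 ≤ l < 90: L = 85, F = 28, f = 19, h = 5.
Median ≈ 85 + ((46.5 − 28) / 19) × 5 = 89.8684

89.87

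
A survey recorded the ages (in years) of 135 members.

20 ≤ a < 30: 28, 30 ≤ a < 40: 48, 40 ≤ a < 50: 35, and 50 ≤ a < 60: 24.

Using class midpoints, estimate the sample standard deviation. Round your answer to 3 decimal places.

Midpoints: 25, 35, 45, 55
n = 135, Σfm = 5275, mean = 39.0741
Σfm² = 219775
Σf(m − x̄)² = Σfm² − (Σfm)²/n = 219775 − 5275²/135 = 13659.2593
Sample variance = 13659.2593 / 134 = 101.9348
Standard deviation = √101.9348 = 10.0963

10.096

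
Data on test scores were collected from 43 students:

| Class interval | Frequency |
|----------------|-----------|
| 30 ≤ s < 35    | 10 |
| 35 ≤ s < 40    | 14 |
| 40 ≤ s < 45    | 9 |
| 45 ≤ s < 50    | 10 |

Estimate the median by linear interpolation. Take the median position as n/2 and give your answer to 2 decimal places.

Cumulative frequencies: 10, 24, 33, 43
n = 43; position = n/2 = 21.5.
This falls in the class 35 ≤ s < 40: L = 35, F = 10, f = 14, h = 5.
Median ≈ 35 + ((21.5 − 10) / 14) × 5 = 39.1071

39.11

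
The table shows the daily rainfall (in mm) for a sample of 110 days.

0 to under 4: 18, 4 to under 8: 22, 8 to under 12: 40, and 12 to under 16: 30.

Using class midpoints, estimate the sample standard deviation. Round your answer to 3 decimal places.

Midpoints: 2, 6, 10, 14
n = 110, Σfm = 988, mean = 8.9818
Σfm² = 10744
Σf(m − x̄)² = Σfm² − (Σfm)²/n = 10744 − 988²/110 = 1869.9636
Sample variance = 1869.9636 / 109 = 17.1556
Standard deviation = √17.1556 = 4.1419

4.142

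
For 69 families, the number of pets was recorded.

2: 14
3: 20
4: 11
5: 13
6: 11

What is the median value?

4

Cumulative frequencies: 14, 34, 45, 58, 69
n = 69, so the median is the value in position (n+1)/2 = 35.
Position 35 falls at value 4.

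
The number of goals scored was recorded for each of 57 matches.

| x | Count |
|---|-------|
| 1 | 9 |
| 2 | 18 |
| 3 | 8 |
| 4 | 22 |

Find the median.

3

Cumulative frequencies: 9, 27, 35, 57
n = 57, so the median is the value in position (n+1)/2 = 29.
Position 29 falls at value 3.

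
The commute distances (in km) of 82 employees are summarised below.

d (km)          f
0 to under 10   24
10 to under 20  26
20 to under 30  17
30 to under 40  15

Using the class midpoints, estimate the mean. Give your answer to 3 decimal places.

Midpoints: 5, 15, 25, 35
Σfm = 24×5 + 26×15 + 17×25 + 15×35 = 1460
n = Σf = 82
Mean = 1460 / 82 = 17.8049

17.805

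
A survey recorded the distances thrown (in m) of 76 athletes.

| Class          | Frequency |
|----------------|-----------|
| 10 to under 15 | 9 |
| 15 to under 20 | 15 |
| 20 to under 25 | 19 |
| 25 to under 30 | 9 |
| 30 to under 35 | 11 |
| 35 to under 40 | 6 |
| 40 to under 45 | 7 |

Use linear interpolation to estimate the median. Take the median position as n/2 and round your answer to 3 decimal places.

23.684

Cumulative frequencies: 9, 24, 43, 52, 63, 69, 76
n = 76; position = n/2 = 38.
This falls in the class 20 to under 25: L = 20, F = 24, f = 19, h = 5.
Median ≈ 20 + ((38 − 24) / 19) × 5 = 23.6842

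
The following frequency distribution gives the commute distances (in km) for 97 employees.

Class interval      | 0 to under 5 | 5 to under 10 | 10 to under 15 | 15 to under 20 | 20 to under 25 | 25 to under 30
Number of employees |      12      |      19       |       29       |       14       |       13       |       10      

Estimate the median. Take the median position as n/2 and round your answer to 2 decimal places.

Cumulative frequencies: 12, 31, 60, 74, 87, 97
n = 97; position = n/2 = 48.5.
This falls in the class 10 to under 15: L = 10, F = 31, f = 29, h = 5.
Median ≈ 10 + ((48.5 − 31) / 29) × 5 = 13.0172

13.02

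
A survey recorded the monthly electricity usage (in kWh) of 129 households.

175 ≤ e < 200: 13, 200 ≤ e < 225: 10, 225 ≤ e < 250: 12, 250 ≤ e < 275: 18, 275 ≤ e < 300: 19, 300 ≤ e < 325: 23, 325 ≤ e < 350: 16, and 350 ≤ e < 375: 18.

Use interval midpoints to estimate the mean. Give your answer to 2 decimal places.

284.59

Midpoints: 187.5, 212.5, 237.5, 262.5, 287.5, 312.5, 337.5, 362.5
Σfm = 13×187.5 + 10×212.5 + 12×237.5 + 18×262.5 + 19×287.5 + 23×312.5 + 16×337.5 + 18×362.5 = 36712.5
n = Σf = 129
Mean = 36712.5 / 129 = 284.5930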